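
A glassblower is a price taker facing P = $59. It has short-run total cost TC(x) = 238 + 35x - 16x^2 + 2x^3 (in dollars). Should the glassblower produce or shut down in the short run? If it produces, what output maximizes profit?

Variable cost is VC = 35x - 16x^2 + 2x^3, so AVC = VC/x = 35 - 16x + 2x^2 and MC = dTC/dx = 35 - 32x + 6x^2.
The AVC parabola has its vertex at x = 16/4 = 4, where AVC = 35 - 16·4 + 2·4^2 = $3.
Because $59 ≥ $3, revenue can cover variable cost; the firm operates.
P = MC gives -24 - 32x + 6x^2 = 0, with roots -2/3 and 6. Take the larger (rising MC): x* = 6.
Check: AVC at x = 6 is $11 ≤ P, so revenue covers variable cost.
Profit = P·x − TC = 59·6 − 304 = $50.

Produce at x = 6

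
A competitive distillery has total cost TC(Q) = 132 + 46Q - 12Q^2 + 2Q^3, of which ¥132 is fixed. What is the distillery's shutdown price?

The firm shuts down when price falls below the minimum of average variable cost. AVC = VC/Q = 46 - 12Q + 2Q^2.
At the minimum of AVC, MC = AVC. MC = 46 - 24Q + 6Q^2; setting MC = AVC gives 4Q^2 - 12Q = 0, so Q = 3. min AVC = 28.
So the shutdown price is ¥28.

¥28 per unit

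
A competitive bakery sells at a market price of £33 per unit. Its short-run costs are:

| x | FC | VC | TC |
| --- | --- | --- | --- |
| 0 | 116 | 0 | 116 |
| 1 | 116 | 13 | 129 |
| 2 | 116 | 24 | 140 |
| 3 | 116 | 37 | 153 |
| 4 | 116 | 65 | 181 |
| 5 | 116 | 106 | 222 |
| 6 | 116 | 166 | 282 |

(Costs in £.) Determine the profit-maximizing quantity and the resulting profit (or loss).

x = 4; profit = -£49

Compute π = P·x − TC at each output: x=0: -116; x=1: -96; x=2: -74; x=3: -54; x=4: -49; x=5: -57; x=6: -84.
Profit is maximized at x = 4. AVC there is 65/4 = £16.25 ≤ P, so producing beats shutting down (which would give -£116).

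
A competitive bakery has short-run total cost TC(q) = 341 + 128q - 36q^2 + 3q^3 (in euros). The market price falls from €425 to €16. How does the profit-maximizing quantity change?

Output falls from 11 to 0 (the firm shuts down)

AVC = 128 - 36q + 3q^2, minimized at q = 6 where min AVC = €20. MC = 128 - 72q + 9q^2.
With P = €425 above the shutdown price, P = MC gives q = 11.
At P = €16 < min AVC = €20, price no longer covers variable cost at any output, so the firm shuts down: q = 0.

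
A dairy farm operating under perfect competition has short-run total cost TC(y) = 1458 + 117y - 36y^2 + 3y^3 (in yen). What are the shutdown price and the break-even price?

Shutdown price = ¥9; break-even price = ¥198

Shutdown price = min AVC. AVC = 117 - 36y + 3y^2, with vertex at y = 6 and minimum ¥9.
ATC = 1458/y + 117 - 36y + 3y^2. Setting dATC/dy = −1458/y^2 − 36 + 6y = 0 gives y = 9 (since 6·9^3 − 36·9^2 = 1458).
min ATC = 1458/9 + 117 − 36·9 + 3·9^2 = ¥198. That is the break-even price.
Between these two prices the firm operates at a loss; above ¥198 it earns a profit.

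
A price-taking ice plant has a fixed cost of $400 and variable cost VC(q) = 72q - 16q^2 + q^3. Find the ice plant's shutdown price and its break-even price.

Shutdown price = min AVC. AVC = 72 - 16q + q^2, with vertex at q = 8 and minimum $8.
ATC = 400/q + 72 - 16q + q^2. Setting dATC/dq = −400/q^2 − 16 + 2q = 0 gives q = 10 (since 2·10^3 − 16·10^2 = 400).
min ATC = 400/10 + 72 − 16·10 + 10^2 = $52. That is the break-even price.
Between these two prices the firm operates at a loss; above $52 it earns a profit.

Shutdown price = $8; break-even price = $52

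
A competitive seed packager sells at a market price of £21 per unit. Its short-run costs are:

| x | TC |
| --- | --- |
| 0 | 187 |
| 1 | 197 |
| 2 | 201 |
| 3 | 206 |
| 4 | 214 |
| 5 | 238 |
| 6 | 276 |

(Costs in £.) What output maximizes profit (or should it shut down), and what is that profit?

x = 4; profit = -£130

Profit at each row (π = 21x − TC): x=0: -187; x=1: -176; x=2: -159; x=3: -143; x=4: -130; x=5: -133; x=6: -150.
Profit is maximized at x = 4. AVC there is 27/4 = £6.75 ≤ P, so producing beats shutting down (which would give -£187).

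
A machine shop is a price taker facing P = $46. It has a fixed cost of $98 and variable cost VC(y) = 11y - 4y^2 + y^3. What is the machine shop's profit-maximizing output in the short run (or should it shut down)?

Strip out fixed cost: VC = 11y - 4y^2 + y^3. Then AVC = 11 - 4y + y^2 and MC = 11 - 8y + 3y^2.
The AVC parabola has its vertex at y = 4/2 = 2, where AVC = 11 - 4·2 + 2^2 = $7.
Since P = $46 ≥ min AVC = $7, price covers variable cost and the firm should produce.
Solving P = MC: -35 - 8y + 3y^2 = 0 ⇒ y = -7/3 or 5. On the upward-sloping branch, y* = 5.
Check: AVC at y = 5 is $16 ≤ P, so revenue covers variable cost.
Profit = P·y − TC = 46·5 − 178 = $52.

Produce at y = 5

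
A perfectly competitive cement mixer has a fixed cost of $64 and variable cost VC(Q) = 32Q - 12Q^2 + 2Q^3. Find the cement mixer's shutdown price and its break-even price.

Shutdown price = $14; break-even price = $32

Shutdown price = min AVC. AVC = 32 - 12Q + 2Q^2, with vertex at Q = 3 and minimum $14.
ATC = 64/Q + 32 - 12Q + 2Q^2. Setting dATC/dQ = −64/Q^2 − 12 + 4Q = 0 gives Q = 4 (since 4·4^3 − 12·4^2 = 64).
min ATC = 64/4 + 32 − 12·4 + 2·4^2 = $32. That is the break-even price.
Between these two prices the firm operates at a loss; above $32 it earns a profit.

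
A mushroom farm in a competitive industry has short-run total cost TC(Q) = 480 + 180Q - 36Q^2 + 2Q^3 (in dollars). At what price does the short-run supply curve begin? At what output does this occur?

The firm shuts down when price falls below the minimum of average variable cost. AVC = VC/Q = 180 - 36Q + 2Q^2.
At the minimum of AVC, MC = AVC. MC = 180 - 72Q + 6Q^2; setting MC = AVC gives 4Q^2 - 36Q = 0, so Q = 9. min AVC = 18.
So the shutdown price is $18.

$18 per unit, at Q = 9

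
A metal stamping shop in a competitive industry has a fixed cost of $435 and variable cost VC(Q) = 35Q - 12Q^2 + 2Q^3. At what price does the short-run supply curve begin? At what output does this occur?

Short-run supply begins at min AVC. From VC = 35Q - 12Q^2 + 2Q^3, AVC = 35 - 12Q + 2Q^2.
At the minimum of AVC, MC = AVC. MC = 35 - 24Q + 6Q^2; setting MC = AVC gives 4Q^2 - 12Q = 0, so Q = 3. min AVC = 17.
For P < $17 the firm produces nothing.

$17 per unit, at Q = 3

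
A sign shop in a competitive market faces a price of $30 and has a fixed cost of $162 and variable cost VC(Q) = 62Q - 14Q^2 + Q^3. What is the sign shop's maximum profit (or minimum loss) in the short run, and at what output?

Profit = -$34 at Q = 8

AVC = 62 - 14Q + Q^2; min AVC = $13 at Q = 7. Since P = $30 ≥ min AVC, the firm produces.
With MC = 62 - 28Q + 3Q^2, P = MC on the upward-sloping part at Q* = 8.
TR = 30·8 = 240. TC = 162 + 112 = 274. Profit = 240 − 274 = -$34.
By producing, the firm covers all variable cost plus $128 of fixed cost; shutting down would lose the full $162.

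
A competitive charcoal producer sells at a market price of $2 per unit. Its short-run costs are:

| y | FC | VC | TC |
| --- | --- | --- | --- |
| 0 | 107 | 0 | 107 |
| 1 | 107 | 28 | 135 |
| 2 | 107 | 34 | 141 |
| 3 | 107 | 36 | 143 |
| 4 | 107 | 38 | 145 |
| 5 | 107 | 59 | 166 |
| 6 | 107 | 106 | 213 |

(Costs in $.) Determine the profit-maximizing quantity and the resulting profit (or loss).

Compute π = P·y − TC at each output: y=0: -107; y=1: -133; y=2: -137; y=3: -137; y=4: -137; y=5: -156; y=6: -201.
Profit is highest at y = 0. Equivalently, the lowest AVC in the table is 38/4 ≈ $9.50 at y = 4, and P = $2 falls below it — price never covers variable cost, so the firm shuts down and loses only its fixed cost.

y = 0 (shut down); profit = -$107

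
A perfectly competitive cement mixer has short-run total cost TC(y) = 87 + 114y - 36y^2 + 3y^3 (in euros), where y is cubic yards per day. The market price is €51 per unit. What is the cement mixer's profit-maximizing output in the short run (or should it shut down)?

Variable cost is VC = 114y - 36y^2 + 3y^3, so AVC = VC/y = 114 - 36y + 3y^2 and MC = dTC/dy = 114 - 72y + 9y^2.
AVC hits its minimum where MC = AVC, at y = 6, giving min AVC = 114 - 36·6 + 3·6^2 = €6.
Because €51 ≥ €6, revenue can cover variable cost; the firm operates.
Solving P = MC: 63 - 72y + 9y^2 = 0 ⇒ y = 1 or 7. On the upward-sloping branch, y* = 7.
Check: AVC at y = 7 is €9 ≤ P, so revenue covers variable cost.
Profit = P·y − TC = 51·7 − 150 = €207.

Produce at y = 7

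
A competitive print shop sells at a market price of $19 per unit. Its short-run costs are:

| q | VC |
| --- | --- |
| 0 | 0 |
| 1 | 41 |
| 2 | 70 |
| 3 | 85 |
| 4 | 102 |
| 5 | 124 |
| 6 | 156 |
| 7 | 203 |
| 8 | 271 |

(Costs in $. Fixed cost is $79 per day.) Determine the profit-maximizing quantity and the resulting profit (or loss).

Profit at each row (π = 19q − TC): q=0: -79; q=1: -101; q=2: -111; q=3: -107; q=4: -105; q=5: -108; q=6: -121; q=7: -149; q=8: -198.
Profit is highest at q = 0. Equivalently, the lowest AVC in the table is 124/5 ≈ $24.80 at q = 5, and P = $19 falls below it — price never covers variable cost, so the firm shuts down and loses only its fixed cost.

q = 0 (shut down); profit = -$79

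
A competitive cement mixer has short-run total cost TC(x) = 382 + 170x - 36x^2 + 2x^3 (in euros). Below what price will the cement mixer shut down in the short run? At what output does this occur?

Short-run supply begins at min AVC. From VC = 170x - 36x^2 + 2x^3, AVC = 170 - 36x + 2x^2.
At the minimum of AVC, MC = AVC. MC = 170 - 72x + 6x^2; setting MC = AVC gives 4x^2 - 36x = 0, so x = 9. min AVC = 8.
So the shutdown price is €8.

€8 per unit, at x = 9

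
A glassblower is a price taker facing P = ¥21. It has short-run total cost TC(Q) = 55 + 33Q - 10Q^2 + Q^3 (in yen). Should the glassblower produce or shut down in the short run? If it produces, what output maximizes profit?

Produce at Q = 6

From TC, MC = TC'(Q) = 33 - 20Q + 3Q^2 and AVC = VC/Q = 33 - 10Q + Q^2.
The AVC parabola has its vertex at Q = 10/2 = 5, where AVC = 33 - 10·5 + 5^2 = ¥8.
Because ¥21 ≥ ¥8, revenue can cover variable cost; the firm operates.
Set P = MC: 21 = 33 - 20Q + 3Q^2 → 12 - 20Q + 3Q^2 = 0. The roots are Q = 2/3 and Q = 6; the profit-maximizing output is on the rising part of MC, so Q* = 6.
Check: AVC at Q = 6 is ¥9 ≤ P, so revenue covers variable cost.
Profit = P·Q − TC = 21·6 − 109 = ¥17.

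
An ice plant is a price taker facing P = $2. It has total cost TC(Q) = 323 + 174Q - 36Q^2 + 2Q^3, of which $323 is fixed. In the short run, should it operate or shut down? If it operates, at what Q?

Strip out fixed cost: VC = 174Q - 36Q^2 + 2Q^3. Then AVC = 174 - 36Q + 2Q^2 and MC = 174 - 72Q + 6Q^2.
AVC hits its minimum where MC = AVC, at Q = 9, giving min AVC = 174 - 36·9 + 2·9^2 = $12.
P = $2 lies below min AVC = $12; no output level covers variable cost.
The firm minimizes its loss by shutting down and losing only its fixed cost of $323.

Shut down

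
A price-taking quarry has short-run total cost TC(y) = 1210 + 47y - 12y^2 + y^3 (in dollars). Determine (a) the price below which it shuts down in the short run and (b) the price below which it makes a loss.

Shutdown price = $11; break-even price = $146

Shutdown price = min AVC. AVC = 47 - 12y + y^2, with vertex at y = 6 and minimum $11.
ATC = 1210/y + 47 - 12y + y^2. Setting dATC/dy = −1210/y^2 − 12 + 2y = 0 gives y = 11 (since 2·11^3 − 12·11^2 = 1210).
min ATC = 1210/11 + 47 − 12·11 + 11^2 = $146. That is the break-even price.
For $11 ≤ P < $146 the firm produces at a loss; below $11 it shuts down.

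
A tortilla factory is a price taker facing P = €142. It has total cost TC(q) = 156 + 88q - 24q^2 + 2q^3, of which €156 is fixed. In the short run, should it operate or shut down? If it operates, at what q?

Produce at q = 9

Strip out fixed cost: VC = 88q - 24q^2 + 2q^3. Then AVC = 88 - 24q + 2q^2 and MC = 88 - 48q + 6q^2.
AVC hits its minimum where MC = AVC, at q = 6, giving min AVC = 88 - 24·6 + 2·6^2 = €16.
Because €142 ≥ €16, revenue can cover variable cost; the firm operates.
P = MC gives -54 - 48q + 6q^2 = 0, with roots -1 and 9. Take the larger (rising MC): q* = 9.
Check: AVC at q = 9 is €34 ≤ P, so revenue covers variable cost.
Profit = P·q − TC = 142·9 − 462 = €816.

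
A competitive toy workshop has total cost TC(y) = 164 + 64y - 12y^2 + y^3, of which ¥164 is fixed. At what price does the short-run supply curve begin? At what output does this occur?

Short-run supply begins at min AVC. From VC = 64y - 12y^2 + y^3, AVC = 64 - 12y + y^2.
dAVC/dy = -12 + 2y = 0 gives y = 6. min AVC = 64 - 12·6 + 6^2 = 28.
So the shutdown price is ¥28.

¥28 per unit, at y = 6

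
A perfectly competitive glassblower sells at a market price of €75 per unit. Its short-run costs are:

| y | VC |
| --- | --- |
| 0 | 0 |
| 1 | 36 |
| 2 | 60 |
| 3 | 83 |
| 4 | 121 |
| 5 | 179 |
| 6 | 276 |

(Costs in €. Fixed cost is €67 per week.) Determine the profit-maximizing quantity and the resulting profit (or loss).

Tabulate TR − TC: y=0: -67; y=1: -28; y=2: 23; y=3: 75; y=4: 112; y=5: 129; y=6: 107.
Profit is maximized at y = 5. AVC there is 179/5 = €35.80 ≤ P, so producing beats shutting down (which would give -€67).

y = 5; profit = €129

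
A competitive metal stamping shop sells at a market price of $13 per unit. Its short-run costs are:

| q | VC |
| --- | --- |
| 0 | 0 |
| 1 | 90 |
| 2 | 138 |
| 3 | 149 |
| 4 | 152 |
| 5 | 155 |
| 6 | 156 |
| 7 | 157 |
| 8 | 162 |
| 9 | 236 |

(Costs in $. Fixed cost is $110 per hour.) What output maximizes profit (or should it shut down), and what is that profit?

Compute π = P·q − TC at each output: q=0: -110; q=1: -187; q=2: -222; q=3: -220; q=4: -210; q=5: -200; q=6: -188; q=7: -176; q=8: -168; q=9: -229.
Profit is highest at q = 0. Equivalently, the lowest AVC in the table is 162/8 ≈ $20.25 at q = 8, and P = $13 falls below it — price never covers variable cost, so the firm shuts down and loses only its fixed cost.

q = 0 (shut down); profit = -$110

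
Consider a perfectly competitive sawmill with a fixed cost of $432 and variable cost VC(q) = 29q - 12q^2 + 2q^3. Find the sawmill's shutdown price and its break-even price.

Shutdown price = $11; break-even price = $101

AVC = 29 - 12q + 2q^2; minimized at q = 3, giving min AVC = $11. That is the shutdown price.
ATC = 432/q + 29 - 12q + 2q^2. Setting dATC/dq = −432/q^2 − 12 + 4q = 0 gives q = 6 (since 4·6^3 − 12·6^2 = 432).
min ATC = 432/6 + 29 − 12·6 + 2·6^2 = $101. That is the break-even price.
For $11 ≤ P < $101 the firm produces at a loss; below $11 it shuts down.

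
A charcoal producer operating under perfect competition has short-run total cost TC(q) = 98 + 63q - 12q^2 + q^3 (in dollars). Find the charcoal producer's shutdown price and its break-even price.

Shutdown price = min AVC. AVC = 63 - 12q + q^2, with vertex at q = 6 and minimum $27.
ATC = 98/q + 63 - 12q + q^2. Setting dATC/dq = −98/q^2 − 12 + 2q = 0 gives q = 7 (since 2·7^3 − 12·7^2 = 98).
min ATC = 98/7 + 63 − 12·7 + 7^2 = $42. That is the break-even price.
For $27 ≤ P < $42 the firm produces at a loss; below $27 it shuts down.

Shutdown price = $27; break-even price = $42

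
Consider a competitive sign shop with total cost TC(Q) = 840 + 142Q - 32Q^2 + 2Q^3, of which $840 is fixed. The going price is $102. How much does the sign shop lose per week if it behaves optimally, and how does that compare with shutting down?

Profit = -$40 at Q = 10

AVC = 142 - 32Q + 2Q^2 has its minimum $14 at Q = 8; price $102 clears that bar, so the firm operates.
With MC = 142 - 64Q + 6Q^2, P = MC on the upward-sloping part at Q* = 10.
TR = 102·10 = 1020. TC = 840 + 220 = 1060. Profit = 1020 − 1060 = -$40.
Shutting down would mean losing the fixed cost of $840, so operating at a loss of $40 is better by $800.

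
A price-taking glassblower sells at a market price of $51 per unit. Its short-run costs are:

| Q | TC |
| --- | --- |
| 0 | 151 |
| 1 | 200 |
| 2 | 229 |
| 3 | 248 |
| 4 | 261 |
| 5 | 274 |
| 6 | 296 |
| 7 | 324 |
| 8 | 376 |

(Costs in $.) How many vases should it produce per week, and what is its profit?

Q = 7; profit = $33

Compute π = P·Q − TC at each output: Q=0: -151; Q=1: -149; Q=2: -127; Q=3: -95; Q=4: -57; Q=5: -19; Q=6: 10; Q=7: 33; Q=8: 32.
Profit is maximized at Q = 7. AVC there is 173/7 = $24.71 ≤ P, so producing beats shutting down (which would give -$151).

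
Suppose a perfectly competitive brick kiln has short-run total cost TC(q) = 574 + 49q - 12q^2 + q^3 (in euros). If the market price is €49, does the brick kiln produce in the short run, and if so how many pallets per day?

Produce at q = 8

From TC, MC = TC'(q) = 49 - 24q + 3q^2 and AVC = VC/q = 49 - 12q + q^2.
AVC is minimized where dAVC/dq = -12 + 2q = 0, at q = 6; min AVC = 49 - 12·6 + 6^2 = €13.
Because €49 ≥ €13, revenue can cover variable cost; the firm operates.
Set P = MC: 49 = 49 - 24q + 3q^2 → -24q + 3q^2 = 0. The roots are q = 0 and q = 8; the profit-maximizing output is on the rising part of MC, so q* = 8.
Check: AVC at q = 8 is €17 ≤ P, so revenue covers variable cost.
Profit = P·q − TC = 49·8 − 710 = -€318, a loss, but smaller than the €574 fixed cost the firm would lose by shutting down.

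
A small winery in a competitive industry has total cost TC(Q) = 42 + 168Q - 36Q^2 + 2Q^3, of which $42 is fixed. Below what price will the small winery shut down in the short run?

The firm shuts down when price falls below the minimum of average variable cost. AVC = VC/Q = 168 - 36Q + 2Q^2.
dAVC/dQ = -36 + 4Q = 0 gives Q = 9. min AVC = 168 - 36·9 + 2·9^2 = 6.
For P < $6 the firm produces nothing.

$6 per unit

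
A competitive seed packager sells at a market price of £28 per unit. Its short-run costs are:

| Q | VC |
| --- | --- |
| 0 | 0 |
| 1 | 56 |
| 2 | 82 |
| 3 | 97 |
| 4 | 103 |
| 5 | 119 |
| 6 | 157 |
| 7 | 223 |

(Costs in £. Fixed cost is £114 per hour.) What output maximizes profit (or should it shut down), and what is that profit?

Profit at each row (π = 28Q − TC): Q=0: -114; Q=1: -142; Q=2: -140; Q=3: -127; Q=4: -105; Q=5: -93; Q=6: -103; Q=7: -141.
Profit is maximized at Q = 5. AVC there is 119/5 = £23.80 ≤ P, so producing beats shutting down (which would give -£114).

Q = 5; profit = -£93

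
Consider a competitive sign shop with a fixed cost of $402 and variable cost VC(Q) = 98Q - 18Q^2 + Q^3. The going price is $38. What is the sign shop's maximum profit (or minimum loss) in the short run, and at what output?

AVC = 98 - 18Q + Q^2; min AVC = $17 at Q = 9. Since P = $38 ≥ min AVC, the firm produces.
With MC = 98 - 36Q + 3Q^2, P = MC on the upward-sloping part at Q* = 10.
TR = 38·10 = 380. TC = 402 + 180 = 582. Profit = 380 − 582 = -$202.
By producing, the firm covers all variable cost plus $200 of fixed cost; shutting down would lose the full $402.

Profit = -$202 at Q = 10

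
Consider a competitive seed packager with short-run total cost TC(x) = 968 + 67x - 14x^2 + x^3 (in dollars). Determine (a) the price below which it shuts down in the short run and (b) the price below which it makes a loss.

Shutdown price = min AVC. AVC = 67 - 14x + x^2, with vertex at x = 7 and minimum $18.
ATC = 968/x + 67 - 14x + x^2. Setting dATC/dx = −968/x^2 − 14 + 2x = 0 gives x = 11 (since 2·11^3 − 14·11^2 = 968).
min ATC = 968/11 + 67 − 14·11 + 11^2 = $122. That is the break-even price.
Between these two prices the firm operates at a loss; above $122 it earns a profit.

Shutdown price = $18; break-even price = $122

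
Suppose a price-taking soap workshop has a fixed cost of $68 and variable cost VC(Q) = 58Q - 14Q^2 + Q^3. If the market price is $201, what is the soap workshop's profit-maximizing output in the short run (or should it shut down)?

Produce at Q = 13

Strip out fixed cost: VC = 58Q - 14Q^2 + Q^3. Then AVC = 58 - 14Q + Q^2 and MC = 58 - 28Q + 3Q^2.
AVC is minimized where dAVC/dQ = -14 + 2Q = 0, at Q = 7; min AVC = 58 - 14·7 + 7^2 = $9.
P = $201 exceeds min AVC = $9, so the firm stays open.
Solving P = MC: -143 - 28Q + 3Q^2 = 0 ⇒ Q = -11/3 or 13. On the upward-sloping branch, Q* = 13.
Check: AVC at Q = 13 is $45 ≤ P, so revenue covers variable cost.
Profit = P·Q − TC = 201·13 − 653 = $1960.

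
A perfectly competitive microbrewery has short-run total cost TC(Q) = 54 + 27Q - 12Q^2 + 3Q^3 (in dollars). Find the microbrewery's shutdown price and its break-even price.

Shutdown price = $15; break-even price = $36

AVC = 27 - 12Q + 3Q^2; minimized at Q = 2, giving min AVC = $15. That is the shutdown price.
ATC = 54/Q + 27 - 12Q + 3Q^2. Setting dATC/dQ = −54/Q^2 − 12 + 6Q = 0 gives Q = 3 (since 6·3^3 − 12·3^2 = 54).
min ATC = 54/3 + 27 − 12·3 + 3·3^2 = $36. That is the break-even price.
Between these two prices the firm operates at a loss; above $36 it earns a profit.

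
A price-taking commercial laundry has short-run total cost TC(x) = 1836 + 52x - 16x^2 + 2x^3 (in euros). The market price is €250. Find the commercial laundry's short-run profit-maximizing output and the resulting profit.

Profit = -€216 at x = 9

AVC = 52 - 16x + 2x^2 has its minimum €20 at x = 4; price €250 clears that bar, so the firm operates.
MC = 52 - 32x + 6x^2. Setting P = MC and taking the root on the rising branch gives x* = 9.
TR = 250·9 = 2250. TC = 1836 + 630 = 2466. Profit = 2250 − 2466 = -€216.
Shutting down would mean losing the fixed cost of €1836, so operating at a loss of €216 is better by €1620.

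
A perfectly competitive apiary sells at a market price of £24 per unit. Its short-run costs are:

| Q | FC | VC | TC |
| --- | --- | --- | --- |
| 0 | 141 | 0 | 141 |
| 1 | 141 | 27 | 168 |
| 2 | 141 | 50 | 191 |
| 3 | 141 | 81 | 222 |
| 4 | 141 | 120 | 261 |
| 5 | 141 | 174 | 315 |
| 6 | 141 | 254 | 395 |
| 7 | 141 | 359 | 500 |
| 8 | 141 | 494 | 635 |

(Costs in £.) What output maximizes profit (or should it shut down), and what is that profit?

Q = 0 (shut down); profit = -£141

Compute π = P·Q − TC at each output: Q=0: -141; Q=1: -144; Q=2: -143; Q=3: -150; Q=4: -165; Q=5: -195; Q=6: -251; Q=7: -332; Q=8: -443.
Profit is highest at Q = 0. Equivalently, the lowest AVC in the table is 50/2 ≈ £25 at Q = 2, and P = £24 falls below it — price never covers variable cost, so the firm shuts down and loses only its fixed cost.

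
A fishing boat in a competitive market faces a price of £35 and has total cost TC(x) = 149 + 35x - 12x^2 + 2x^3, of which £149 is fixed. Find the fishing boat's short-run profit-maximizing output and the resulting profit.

AVC = 35 - 12x + 2x^2; min AVC = £17 at x = 3. Since P = £35 ≥ min AVC, the firm produces.
MC = 35 - 24x + 6x^2. Setting P = MC and taking the root on the rising branch gives x* = 4.
TR = 35·4 = 140. TC = 149 + 76 = 225. Profit = 140 − 225 = -£85.
By producing, the firm covers all variable cost plus £64 of fixed cost; shutting down would lose the full £149.

Profit = -£85 at x = 4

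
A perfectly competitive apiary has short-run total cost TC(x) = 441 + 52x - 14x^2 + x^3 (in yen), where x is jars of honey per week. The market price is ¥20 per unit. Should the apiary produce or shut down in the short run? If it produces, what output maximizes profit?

Variable cost is VC = 52x - 14x^2 + x^3, so AVC = VC/x = 52 - 14x + x^2 and MC = dTC/dx = 52 - 28x + 3x^2.
The AVC parabola has its vertex at x = 14/2 = 7, where AVC = 52 - 14·7 + 7^2 = ¥3.
Since P = ¥20 ≥ min AVC = ¥3, price covers variable cost and the firm should produce.
Set P = MC: 20 = 52 - 28x + 3x^2 → 32 - 28x + 3x^2 = 0. The roots are x = 4/3 and x = 8; the profit-maximizing output is on the rising part of MC, so x* = 8.
Check: AVC at x = 8 is ¥4 ≤ P, so revenue covers variable cost.
Profit = P·x − TC = 20·8 − 473 = -¥313, a loss, but smaller than the ¥441 fixed cost the firm would lose by shutting down.

Produce at x = 8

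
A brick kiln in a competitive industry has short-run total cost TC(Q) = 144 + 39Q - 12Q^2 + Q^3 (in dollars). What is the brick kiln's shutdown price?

$3 per unit

Short-run supply begins at min AVC. From VC = 39Q - 12Q^2 + Q^3, AVC = 39 - 12Q + Q^2.
At the minimum of AVC, MC = AVC. MC = 39 - 24Q + 3Q^2; setting MC = AVC gives 2Q^2 - 12Q = 0, so Q = 6. min AVC = 3.
So the shutdown price is $3.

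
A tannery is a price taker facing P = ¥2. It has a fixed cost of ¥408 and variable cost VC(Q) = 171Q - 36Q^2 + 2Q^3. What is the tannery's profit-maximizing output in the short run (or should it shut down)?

Variable cost is VC = 171Q - 36Q^2 + 2Q^3, so AVC = VC/Q = 171 - 36Q + 2Q^2 and MC = dTC/dQ = 171 - 72Q + 6Q^2.
AVC hits its minimum where MC = AVC, at Q = 9, giving min AVC = 171 - 36·9 + 2·9^2 = ¥9.
Since P = ¥2 < min AVC = ¥9, price fails to cover variable cost at any output.
The firm minimizes its loss by shutting down and losing only its fixed cost of ¥408.

Shut down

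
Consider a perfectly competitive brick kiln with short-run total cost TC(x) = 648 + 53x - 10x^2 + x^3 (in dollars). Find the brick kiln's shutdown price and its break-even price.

Shutdown price = $28; break-even price = $116

AVC = 53 - 10x + x^2; minimized at x = 5, giving min AVC = $28. That is the shutdown price.
ATC = 648/x + 53 - 10x + x^2. Setting dATC/dx = −648/x^2 − 10 + 2x = 0 gives x = 9 (since 2·9^3 − 10·9^2 = 648).
min ATC = 648/9 + 53 − 10·9 + 9^2 = $116. That is the break-even price.
For $28 ≤ P < $116 the firm produces at a loss; below $28 it shuts down.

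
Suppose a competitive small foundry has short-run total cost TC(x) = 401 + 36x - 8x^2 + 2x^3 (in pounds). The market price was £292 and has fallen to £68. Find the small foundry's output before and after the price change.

Output falls from 8 to 4

AVC = 36 - 8x + 2x^2, minimized at x = 2 where min AVC = £28. MC = 36 - 16x + 6x^2.
With P = £292 above the shutdown price, P = MC gives x = 8.
At P = £68 ≥ min AVC, set P = MC: x = 4. The firm stays open but cuts output.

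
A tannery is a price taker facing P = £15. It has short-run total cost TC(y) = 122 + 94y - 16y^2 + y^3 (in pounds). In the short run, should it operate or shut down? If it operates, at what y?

Shut down

Variable cost is VC = 94y - 16y^2 + y^3, so AVC = VC/y = 94 - 16y + y^2 and MC = dTC/dy = 94 - 32y + 3y^2.
The AVC parabola has its vertex at y = 16/2 = 8, where AVC = 94 - 16·8 + 8^2 = £30.
P = £15 lies below min AVC = £30; no output level covers variable cost.
Best response: produce nothing and absorb the £122 fixed cost.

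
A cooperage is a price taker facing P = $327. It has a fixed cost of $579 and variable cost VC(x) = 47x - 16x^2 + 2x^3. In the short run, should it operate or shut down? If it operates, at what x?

Produce at x = 10

Strip out fixed cost: VC = 47x - 16x^2 + 2x^3. Then AVC = 47 - 16x + 2x^2 and MC = 47 - 32x + 6x^2.
The AVC parabola has its vertex at x = 16/4 = 4, where AVC = 47 - 16·4 + 2·4^2 = $15.
P = $327 exceeds min AVC = $15, so the firm stays open.
Set P = MC: 327 = 47 - 32x + 6x^2 → -280 - 32x + 6x^2 = 0. The roots are x = -14/3 and x = 10; the profit-maximizing output is on the rising part of MC, so x* = 10.
Check: AVC at x = 10 is $87 ≤ P, so revenue covers variable cost.
Profit = P·x − TC = 327·10 − 1449 = $1821.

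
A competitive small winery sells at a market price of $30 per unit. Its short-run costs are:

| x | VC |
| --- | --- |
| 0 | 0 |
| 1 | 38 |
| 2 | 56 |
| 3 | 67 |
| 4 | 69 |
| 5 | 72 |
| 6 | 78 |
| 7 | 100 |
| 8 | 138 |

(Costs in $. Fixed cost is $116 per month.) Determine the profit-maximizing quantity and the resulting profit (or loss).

x = 7; profit = -$6

Profit at each row (π = 30x − TC): x=0: -116; x=1: -124; x=2: -112; x=3: -93; x=4: -65; x=5: -38; x=6: -14; x=7: -6; x=8: -14.
Profit is maximized at x = 7. AVC there is 100/7 = $14.29 ≤ P, so producing beats shutting down (which would give -$116).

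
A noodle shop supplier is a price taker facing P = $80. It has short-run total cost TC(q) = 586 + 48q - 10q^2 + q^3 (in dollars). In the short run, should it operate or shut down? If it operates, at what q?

Produce at q = 8

Strip out fixed cost: VC = 48q - 10q^2 + q^3. Then AVC = 48 - 10q + q^2 and MC = 48 - 20q + 3q^2.
AVC hits its minimum where MC = AVC, at q = 5, giving min AVC = 48 - 10·5 + 5^2 = $23.
Because $80 ≥ $23, revenue can cover variable cost; the firm operates.
Set P = MC: 80 = 48 - 20q + 3q^2 → -32 - 20q + 3q^2 = 0. The roots are q = -4/3 and q = 8; the profit-maximizing output is on the rising part of MC, so q* = 8.
Check: AVC at q = 8 is $32 ≤ P, so revenue covers variable cost.
Profit = P·q − TC = 80·8 − 842 = -$202, a loss, but smaller than the $586 fixed cost the firm would lose by shutting down.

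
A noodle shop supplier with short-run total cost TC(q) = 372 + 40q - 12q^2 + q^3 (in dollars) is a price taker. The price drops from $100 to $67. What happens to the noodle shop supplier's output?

AVC = 40 - 12q + q^2, minimized at q = 6 where min AVC = $4. MC = 40 - 24q + 3q^2.
With P = $100 above the shutdown price, P = MC gives q = 10.
At P = $67 ≥ min AVC, set P = MC: q = 9. The firm stays open but cuts output.

Output falls from 10 to 9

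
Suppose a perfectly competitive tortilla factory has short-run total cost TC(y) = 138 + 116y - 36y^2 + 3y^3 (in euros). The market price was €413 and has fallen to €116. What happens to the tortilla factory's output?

MC = 116 - 72y + 9y^2; the shutdown threshold is min AVC = €8 (at y = 6).
At P = €413 ≥ min AVC, set P = MC on the rising branch: y = 11.
At P = €116 ≥ min AVC, set P = MC: y = 8. The firm stays open but cuts output.

Output falls from 11 to 8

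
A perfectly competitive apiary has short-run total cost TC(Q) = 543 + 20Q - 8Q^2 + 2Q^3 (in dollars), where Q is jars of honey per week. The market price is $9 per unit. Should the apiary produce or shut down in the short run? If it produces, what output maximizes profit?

Shut down

From TC, MC = TC'(Q) = 20 - 16Q + 6Q^2 and AVC = VC/Q = 20 - 8Q + 2Q^2.
The AVC parabola has its vertex at Q = 8/4 = 2, where AVC = 20 - 8·2 + 2·2^2 = $12.
P = $9 lies below min AVC = $12; no output level covers variable cost.
The firm minimizes its loss by shutting down and losing only its fixed cost of $543.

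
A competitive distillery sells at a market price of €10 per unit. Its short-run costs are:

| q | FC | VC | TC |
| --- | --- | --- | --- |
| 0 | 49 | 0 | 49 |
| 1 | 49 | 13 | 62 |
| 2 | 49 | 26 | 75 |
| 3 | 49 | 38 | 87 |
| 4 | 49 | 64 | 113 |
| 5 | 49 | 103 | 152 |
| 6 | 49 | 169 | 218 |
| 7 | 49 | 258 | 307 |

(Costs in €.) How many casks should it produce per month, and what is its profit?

Compute π = P·q − TC at each output: q=0: -49; q=1: -52; q=2: -55; q=3: -57; q=4: -73; q=5: -102; q=6: -158; q=7: -237.
Profit is highest at q = 0. Equivalently, the lowest AVC in the table is 38/3 ≈ €12.67 at q = 3, and P = €10 falls below it — price never covers variable cost, so the firm shuts down and loses only its fixed cost.

q = 0 (shut down); profit = -€49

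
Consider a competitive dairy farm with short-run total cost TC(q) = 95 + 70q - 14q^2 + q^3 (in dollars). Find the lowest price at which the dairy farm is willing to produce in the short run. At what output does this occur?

Short-run supply begins at min AVC. From VC = 70q - 14q^2 + q^3, AVC = 70 - 14q + q^2.
At the minimum of AVC, MC = AVC. MC = 70 - 28q + 3q^2; setting MC = AVC gives 2q^2 - 14q = 0, so q = 7. min AVC = 21.
So the shutdown price is $21.

$21 per unit, at q = 7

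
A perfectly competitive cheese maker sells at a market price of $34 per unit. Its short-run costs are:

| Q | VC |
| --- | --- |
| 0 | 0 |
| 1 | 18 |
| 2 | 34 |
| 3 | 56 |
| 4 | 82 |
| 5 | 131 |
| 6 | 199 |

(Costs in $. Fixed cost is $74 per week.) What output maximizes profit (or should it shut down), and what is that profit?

Q = 4; profit = -$20

Tabulate TR − TC: Q=0: -74; Q=1: -58; Q=2: -40; Q=3: -28; Q=4: -20; Q=5: -35; Q=6: -69.
Profit is maximized at Q = 4. AVC there is 82/4 = $20.50 ≤ P, so producing beats shutting down (which would give -$74).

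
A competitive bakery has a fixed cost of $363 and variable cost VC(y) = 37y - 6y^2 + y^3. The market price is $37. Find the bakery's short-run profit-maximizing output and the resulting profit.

AVC = 37 - 6y + y^2 has its minimum $28 at y = 3; price $37 clears that bar, so the firm operates.
MC = 37 - 12y + 3y^2. Setting P = MC and taking the root on the rising branch gives y* = 4.
TR = 37·4 = 148. TC = 363 + 116 = 479. Profit = 148 − 479 = -$331.
By producing, the firm covers all variable cost plus $32 of fixed cost; shutting down would lose the full $363.

Profit = -$331 at y = 4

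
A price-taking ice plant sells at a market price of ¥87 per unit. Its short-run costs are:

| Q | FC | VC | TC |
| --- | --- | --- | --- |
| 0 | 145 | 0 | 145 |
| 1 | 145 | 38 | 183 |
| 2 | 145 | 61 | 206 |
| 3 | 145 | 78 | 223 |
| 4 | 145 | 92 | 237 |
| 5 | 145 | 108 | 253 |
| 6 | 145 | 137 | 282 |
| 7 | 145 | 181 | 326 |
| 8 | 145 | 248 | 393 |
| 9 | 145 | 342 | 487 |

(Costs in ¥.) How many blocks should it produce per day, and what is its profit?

Tabulate TR − TC: Q=0: -145; Q=1: -96; Q=2: -32; Q=3: 38; Q=4: 111; Q=5: 182; Q=6: 240; Q=7: 283; Q=8: 303; Q=9: 296.
Profit is maximized at Q = 8. AVC there is 248/8 = ¥31 ≤ P, so producing beats shutting down (which would give -¥145).

Q = 8; profit = ¥303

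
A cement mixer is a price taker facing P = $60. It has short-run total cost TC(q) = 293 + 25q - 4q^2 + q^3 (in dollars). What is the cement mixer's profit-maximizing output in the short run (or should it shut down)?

Produce at q = 5

Strip out fixed cost: VC = 25q - 4q^2 + q^3. Then AVC = 25 - 4q + q^2 and MC = 25 - 8q + 3q^2.
AVC is minimized where dAVC/dq = -4 + 2q = 0, at q = 2; min AVC = 25 - 4·2 + 2^2 = $21.
Because $60 ≥ $21, revenue can cover variable cost; the firm operates.
Set P = MC: 60 = 25 - 8q + 3q^2 → -35 - 8q + 3q^2 = 0. The roots are q = -7/3 and q = 5; the profit-maximizing output is on the rising part of MC, so q* = 5.
Check: AVC at q = 5 is $30 ≤ P, so revenue covers variable cost.
Profit = P·q − TC = 60·5 − 443 = -$143, a loss, but smaller than the $293 fixed cost the firm would lose by shutting down.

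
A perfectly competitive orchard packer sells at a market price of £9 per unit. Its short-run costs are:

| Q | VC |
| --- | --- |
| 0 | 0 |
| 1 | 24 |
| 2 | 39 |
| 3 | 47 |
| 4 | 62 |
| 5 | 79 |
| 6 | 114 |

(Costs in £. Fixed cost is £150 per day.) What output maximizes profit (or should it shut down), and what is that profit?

Q = 0 (shut down); profit = -£150

Tabulate TR − TC: Q=0: -150; Q=1: -165; Q=2: -171; Q=3: -170; Q=4: -176; Q=5: -184; Q=6: -210.
Profit is highest at Q = 0. Equivalently, the lowest AVC in the table is 62/4 ≈ £15.50 at Q = 4, and P = £9 falls below it — price never covers variable cost, so the firm shuts down and loses only its fixed cost.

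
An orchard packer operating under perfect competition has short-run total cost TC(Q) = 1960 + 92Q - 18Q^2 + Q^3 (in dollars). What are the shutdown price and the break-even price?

AVC = 92 - 18Q + Q^2; minimized at Q = 9, giving min AVC = $11. That is the shutdown price.
ATC = 1960/Q + 92 - 18Q + Q^2. Setting dATC/dQ = −1960/Q^2 − 18 + 2Q = 0 gives Q = 14 (since 2·14^3 − 18·14^2 = 1960).
min ATC = 1960/14 + 92 − 18·14 + 14^2 = $176. That is the break-even price.
Between these two prices the firm operates at a loss; above $176 it earns a profit.

Shutdown price = $11; break-even price = $176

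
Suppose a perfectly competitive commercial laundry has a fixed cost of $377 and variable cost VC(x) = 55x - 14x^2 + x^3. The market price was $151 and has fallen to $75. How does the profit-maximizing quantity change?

AVC = 55 - 14x + x^2, minimized at x = 7 where min AVC = $6. MC = 55 - 28x + 3x^2.
At P = $151 ≥ min AVC, set P = MC on the rising branch: x = 12.
At P = $75 ≥ min AVC, set P = MC: x = 10. The firm stays open but cuts output.

Output falls from 12 to 10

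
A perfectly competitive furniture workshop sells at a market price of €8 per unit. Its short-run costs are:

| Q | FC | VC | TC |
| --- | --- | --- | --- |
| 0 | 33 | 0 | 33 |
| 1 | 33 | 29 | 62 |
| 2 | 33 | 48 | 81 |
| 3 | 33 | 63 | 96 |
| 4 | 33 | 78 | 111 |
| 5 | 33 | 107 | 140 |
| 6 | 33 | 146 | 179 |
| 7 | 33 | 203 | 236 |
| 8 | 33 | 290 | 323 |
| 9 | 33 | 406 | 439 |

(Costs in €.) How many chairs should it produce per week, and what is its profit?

Tabulate TR − TC: Q=0: -33; Q=1: -54; Q=2: -65; Q=3: -72; Q=4: -79; Q=5: -100; Q=6: -131; Q=7: -180; Q=8: -259; Q=9: -367.
Profit is highest at Q = 0. Equivalently, the lowest AVC in the table is 78/4 ≈ €19.50 at Q = 4, and P = €8 falls below it — price never covers variable cost, so the firm shuts down and loses only its fixed cost.

Q = 0 (shut down); profit = -€33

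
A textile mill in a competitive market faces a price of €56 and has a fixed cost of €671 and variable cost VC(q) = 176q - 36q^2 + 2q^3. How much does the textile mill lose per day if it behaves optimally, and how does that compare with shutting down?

AVC = 176 - 36q + 2q^2 has its minimum €14 at q = 9; price €56 clears that bar, so the firm operates.
MC = 176 - 72q + 6q^2. Setting P = MC and taking the root on the rising branch gives q* = 10.
TR = 56·10 = 560. TC = 671 + 160 = 831. Profit = 560 − 831 = -€271.
That loss of €271 beats the €671 the firm would lose by shutting down; producing recovers €400 of fixed cost.

Profit = -€271 at q = 10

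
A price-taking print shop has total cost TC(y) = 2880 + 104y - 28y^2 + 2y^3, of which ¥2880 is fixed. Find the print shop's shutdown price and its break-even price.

Shutdown price = min AVC. AVC = 104 - 28y + 2y^2, with vertex at y = 7 and minimum ¥6.
ATC = 2880/y + 104 - 28y + 2y^2. Setting dATC/dy = −2880/y^2 − 28 + 4y = 0 gives y = 12 (since 4·12^3 − 28·12^2 = 2880).
min ATC = 2880/12 + 104 − 28·12 + 2·12^2 = ¥296. That is the break-even price.
For ¥6 ≤ P < ¥296 the firm produces at a loss; below ¥6 it shuts down.

Shutdown price = ¥6; break-even price = ¥296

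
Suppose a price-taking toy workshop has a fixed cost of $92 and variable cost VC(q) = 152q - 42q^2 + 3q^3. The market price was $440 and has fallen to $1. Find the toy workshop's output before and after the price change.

Output falls from 12 to 0 (the firm shuts down)

MC = 152 - 84q + 9q^2; the shutdown threshold is min AVC = $5 (at q = 7).
At P = $440 ≥ min AVC, set P = MC on the rising branch: q = 12.
At P = $1 < min AVC = $5, price no longer covers variable cost at any output, so the firm shuts down: q = 0.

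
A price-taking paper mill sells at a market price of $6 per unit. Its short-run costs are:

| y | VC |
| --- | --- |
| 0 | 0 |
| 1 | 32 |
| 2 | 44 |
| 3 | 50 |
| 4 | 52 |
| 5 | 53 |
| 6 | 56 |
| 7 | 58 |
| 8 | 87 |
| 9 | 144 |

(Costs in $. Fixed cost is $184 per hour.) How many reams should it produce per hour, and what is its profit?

y = 0 (shut down); profit = -$184

Tabulate TR − TC: y=0: -184; y=1: -210; y=2: -216; y=3: -216; y=4: -212; y=5: -207; y=6: -204; y=7: -200; y=8: -223; y=9: -274.
Profit is highest at y = 0. Equivalently, the lowest AVC in the table is 58/7 ≈ $8.29 at y = 7, and P = $6 falls below it — price never covers variable cost, so the firm shuts down and loses only its fixed cost.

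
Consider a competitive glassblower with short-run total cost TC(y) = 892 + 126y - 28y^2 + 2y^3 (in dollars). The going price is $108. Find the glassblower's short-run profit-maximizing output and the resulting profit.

AVC = 126 - 28y + 2y^2 has its minimum $28 at y = 7; price $108 clears that bar, so the firm operates.
MC = 126 - 56y + 6y^2. Setting P = MC and taking the root on the rising branch gives y* = 9.
TR = 108·9 = 972. TC = 892 + 324 = 1216. Profit = 972 − 1216 = -$244.
Shutting down would mean losing the fixed cost of $892, so operating at a loss of $244 is better by $648.

Profit = -$244 at y = 9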